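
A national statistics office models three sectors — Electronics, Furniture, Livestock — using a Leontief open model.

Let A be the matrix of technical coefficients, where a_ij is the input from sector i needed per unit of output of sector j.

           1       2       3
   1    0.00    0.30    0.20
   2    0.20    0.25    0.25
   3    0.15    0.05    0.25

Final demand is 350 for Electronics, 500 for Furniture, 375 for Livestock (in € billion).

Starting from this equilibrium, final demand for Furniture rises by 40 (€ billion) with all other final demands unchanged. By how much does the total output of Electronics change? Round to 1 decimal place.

Δx_1 = 20.0

I − A =
  [   1.00    -0.30    -0.20]
  [  -0.20     0.75    -0.25]
  [  -0.15    -0.05     0.75]
Cofactors of I−A, C_ij = (−1)^(i+j)·(minor ij) (rows/columns in the sector order above):
  C_11 = (0.75)(0.75) − (-0.25)(-0.05) = 0.5500
  C_12 = −[(-0.20)(0.75) − (-0.25)(-0.15)] = 0.1875
  C_13 = (-0.20)(-0.05) − (0.75)(-0.15) = 0.1225
  C_21 = −[(-0.30)(0.75) − (-0.20)(-0.05)] = 0.2350
  C_22 = (1.00)(0.75) − (-0.20)(-0.15) = 0.7200
  C_23 = −[(1.00)(-0.05) − (-0.30)(-0.15)] = 0.0950
  C_31 = (-0.30)(-0.25) − (-0.20)(0.75) = 0.2250
  C_32 = −[(1.00)(-0.25) − (-0.20)(-0.20)] = 0.2900
  C_33 = (1.00)(0.75) − (-0.30)(-0.20) = 0.6900
det(I−A) = Σ_j (I−A)_1j·C_1j = (1.00)(0.5500) + (-0.30)(0.1875) + (-0.20)(0.1225) = 0.46925
adj(I−A) = Cᵀ =
  [ 0.5500   0.2350   0.2250]
  [ 0.1875   0.7200   0.2900]
  [ 0.1225   0.0950   0.6900]
(I − A)⁻¹ = adj(I−A) / det(I−A) ≈
  [   1.1721     0.5008     0.4795]
  [   0.3996     1.5344     0.6180]
  [   0.2611     0.2025     1.4704]
Δx = (I − A)⁻¹ Δd with Δd having +40 in the Furniture component and 0 elsewhere.
So Δx_1 = L_12 · (+40), where L_12 = adj(I−A)_12 / det(I−A) = 0.2350 / 0.46925.
Δx_1 = 0.2350 × (+40) / 0.46925 = 9.40 / 0.46925 ≈ 20.0.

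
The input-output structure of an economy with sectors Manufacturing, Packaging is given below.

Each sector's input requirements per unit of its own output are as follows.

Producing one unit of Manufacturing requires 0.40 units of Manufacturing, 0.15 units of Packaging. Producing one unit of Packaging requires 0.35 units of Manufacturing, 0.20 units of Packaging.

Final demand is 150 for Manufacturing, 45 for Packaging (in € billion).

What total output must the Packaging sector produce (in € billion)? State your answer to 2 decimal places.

x_2 = 115.79

I − A =
  [   0.60    -0.35]
  [  -0.15     0.80]
det(I−A) = (0.60)(0.80) − (-0.35)(-0.15) = 0.4275
adj(I−A) = [[0.80, 0.35], [0.15, 0.60]]
(I − A)⁻¹ = adj(I−A) / det(I−A) ≈
  [   1.8713     0.8187]
  [   0.3509     1.4035]
x = (I − A)⁻¹ d = adj(I−A)·d / det(I−A), with det(I−A) = 0.4275:
  x_1 = (0.80·150 + 0.35·45) / 0.4275 = 135.75 / 0.4275 ≈ 317.54
  x_2 = (0.15·150 + 0.60·45) / 0.4275 = 49.50 / 0.4275 ≈ 115.79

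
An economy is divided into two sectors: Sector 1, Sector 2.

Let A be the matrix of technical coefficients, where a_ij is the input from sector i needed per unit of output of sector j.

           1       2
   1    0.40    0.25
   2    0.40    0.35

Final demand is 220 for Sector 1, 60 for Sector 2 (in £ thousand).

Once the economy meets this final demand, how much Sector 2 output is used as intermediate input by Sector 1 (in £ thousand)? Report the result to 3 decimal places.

I − A =
  [   0.60    -0.25]
  [  -0.40     0.65]
det(I−A) = (0.60)(0.65) − (-0.25)(-0.40) = 0.2900
adj(I−A) = [[0.65, 0.25], [0.40, 0.60]]
(I − A)⁻¹ = adj(I−A) / det(I−A) ≈
  [   2.2414     0.8621]
  [   1.3793     2.0690]
First solve x = (I − A)⁻¹ d = adj(I−A)·d / det(I−A); in particular x_1 = (0.65·220 + 0.25·60) / 0.2900 = 158.00 / 0.2900 ≈ 544.82759.
Intermediate flow from 2 to 1: z_21 = a_21 · x_1 = 0.40 × 158.00 / 0.2900 = 63.20 / 0.2900 ≈ 217.931.

z_21 = 217.931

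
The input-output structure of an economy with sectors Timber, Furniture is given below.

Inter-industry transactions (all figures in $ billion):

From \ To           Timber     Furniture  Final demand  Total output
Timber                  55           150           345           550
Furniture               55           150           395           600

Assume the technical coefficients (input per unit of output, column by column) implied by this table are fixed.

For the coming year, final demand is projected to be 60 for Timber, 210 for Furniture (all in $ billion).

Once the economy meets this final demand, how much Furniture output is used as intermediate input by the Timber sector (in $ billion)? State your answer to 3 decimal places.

z_FT = 15.000

Technical coefficients a_ij = z_ij / X_j:
  a_TT = 55/550 = 0.10, a_FT = 55/550 = 0.10
  a_TF = 150/600 = 0.25, a_FF = 150/600 = 0.25
I − A =
  [   0.90    -0.25]
  [  -0.10     0.75]
det(I−A) = (0.90)(0.75) − (-0.25)(-0.10) = 0.6500
adj(I−A) = [[0.75, 0.25], [0.10, 0.90]]
(I − A)⁻¹ = adj(I−A) / det(I−A) ≈
  [   1.1538     0.3846]
  [   0.1538     1.3846]
First solve x = (I − A)⁻¹ d = adj(I−A)·d / det(I−A); in particular x_T = (0.75·60 + 0.25·210) / 0.6500 = 97.50 / 0.6500 = 150.00000.
Intermediate flow from F to T: z_FT = a_FT · x_T = 0.10 × 97.50 / 0.6500 = 9.75 / 0.6500 = 15.000.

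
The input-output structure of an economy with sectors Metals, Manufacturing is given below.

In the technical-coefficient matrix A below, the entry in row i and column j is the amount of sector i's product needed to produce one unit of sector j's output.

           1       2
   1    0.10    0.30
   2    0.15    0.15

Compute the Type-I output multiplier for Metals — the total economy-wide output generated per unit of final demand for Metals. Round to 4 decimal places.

m_1 = 1.3889

I − A =
  [   0.90    -0.30]
  [  -0.15     0.85]
det(I−A) = (0.90)(0.85) − (-0.30)(-0.15) = 0.7200
adj(I−A) = [[0.85, 0.30], [0.15, 0.90]]
(I − A)⁻¹ = adj(I−A) / det(I−A) ≈
  [   1.18056     0.41667]
  [   0.20833     1.25000]
The output multiplier for sector j is the column-j sum of the Leontief inverse (I − A)⁻¹ = adj(I−A) / det(I−A).
Column 1 of adj(I−A): (0.85, 0.15); det(I−A) = 0.7200.
m_1 = (0.85 + 0.15) / 0.7200 = 1.00 / 0.7200 ≈ 1.3889.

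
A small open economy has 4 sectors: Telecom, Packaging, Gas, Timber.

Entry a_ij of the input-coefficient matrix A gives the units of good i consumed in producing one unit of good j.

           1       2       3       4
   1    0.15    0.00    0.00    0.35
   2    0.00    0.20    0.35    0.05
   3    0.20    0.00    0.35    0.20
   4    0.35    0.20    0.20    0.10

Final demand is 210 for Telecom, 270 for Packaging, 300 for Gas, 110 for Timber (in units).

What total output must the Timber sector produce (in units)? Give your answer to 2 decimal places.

x_4 = 676.67

I − A =
  [   0.85     0.00     0.00    -0.35]
  [   0.00     0.80    -0.35    -0.05]
  [  -0.20     0.00     0.65    -0.20]
  [  -0.35    -0.20    -0.20     0.90]
Compute the cofactors C_ij = (−1)^(i+j)·(3×3 minor ij) of I−A; the adjugate is their transpose:
adj(I−A) = Cᵀ =
  [ 0.415500   0.045500   0.080500   0.182000]
  [ 0.100875   0.369625   0.233375   0.111625]
  [ 0.198000   0.048000   0.505500   0.192000]
  [ 0.228000   0.110500   0.195500   0.442000]
det(I−A) = Σ_j (I−A)_1j·C_1j = (0.85)(0.415500) + (0.00)(0.100875) + (0.00)(0.198000) + (-0.35)(0.228000) = 0.273375
(I − A)⁻¹ = adj(I−A) / det(I−A) ≈
  [   1.5199     0.1664     0.2945     0.6658]
  [   0.3690     1.3521     0.8537     0.4083]
  [   0.7243     0.1756     1.8491     0.7023]
  [   0.8340     0.4042     0.7151     1.6168]
x = (I − A)⁻¹ d = adj(I−A)·d / det(I−A), with det(I−A) = 0.273375:
  x_1 = (0.415500·210 + 0.045500·270 + 0.080500·300 + 0.182000·110) / 0.273375 = 143.71 / 0.273375 ≈ 525.69
  x_2 = (0.100875·210 + 0.369625·270 + 0.233375·300 + 0.111625·110) / 0.273375 = 203.27375 / 0.273375 ≈ 743.57
  x_3 = (0.198000·210 + 0.048000·270 + 0.505500·300 + 0.192000·110) / 0.273375 = 227.31 / 0.273375 ≈ 831.50
  x_4 = (0.228000·210 + 0.110500·270 + 0.195500·300 + 0.442000·110) / 0.273375 = 184.985 / 0.273375 ≈ 676.67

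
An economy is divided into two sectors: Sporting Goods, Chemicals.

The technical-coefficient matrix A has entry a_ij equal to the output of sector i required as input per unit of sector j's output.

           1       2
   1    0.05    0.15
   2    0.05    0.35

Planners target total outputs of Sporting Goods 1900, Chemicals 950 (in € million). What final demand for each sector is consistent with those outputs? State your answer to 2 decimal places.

d_1 = 1662.50, d_2 = 522.50

I − A =
  [   0.95    -0.15]
  [  -0.05     0.65]
d = (I − A) x:
  d_1 = (+0.95)·1900 + (-0.15)·950 = 1662.50
  d_2 = (-0.05)·1900 + (+0.65)·950 = 522.50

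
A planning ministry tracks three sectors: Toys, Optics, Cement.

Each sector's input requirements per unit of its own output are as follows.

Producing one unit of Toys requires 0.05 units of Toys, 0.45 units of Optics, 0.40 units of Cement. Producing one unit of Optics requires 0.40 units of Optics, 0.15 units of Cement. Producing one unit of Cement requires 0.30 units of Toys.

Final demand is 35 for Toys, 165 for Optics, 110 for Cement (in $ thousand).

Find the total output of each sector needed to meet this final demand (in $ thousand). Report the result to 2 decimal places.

x_T = 100.94, x_O = 350.71, x_C = 202.98

I − A =
  [   0.95     0.00    -0.30]
  [  -0.45     0.60     0.00]
  [  -0.40    -0.15     1.00]
Cofactors of I−A, C_ij = (−1)^(i+j)·(minor ij) (rows/columns in the sector order above):
  C_11 = (0.60)(1.00) − (0.00)(-0.15) = 0.6000
  C_12 = −[(-0.45)(1.00) − (0.00)(-0.40)] = 0.4500
  C_13 = (-0.45)(-0.15) − (0.60)(-0.40) = 0.3075
  C_21 = −[(0.00)(1.00) − (-0.30)(-0.15)] = 0.0450
  C_22 = (0.95)(1.00) − (-0.30)(-0.40) = 0.8300
  C_23 = −[(0.95)(-0.15) − (0.00)(-0.40)] = 0.1425
  C_31 = (0.00)(0.00) − (-0.30)(0.60) = 0.1800
  C_32 = −[(0.95)(0.00) − (-0.30)(-0.45)] = 0.1350
  C_33 = (0.95)(0.60) − (0.00)(-0.45) = 0.5700
det(I−A) = Σ_j (I−A)_1j·C_1j = (0.95)(0.6000) + (0.00)(0.4500) + (-0.30)(0.3075) = 0.47775
adj(I−A) = Cᵀ =
  [ 0.6000   0.0450   0.1800]
  [ 0.4500   0.8300   0.1350]
  [ 0.3075   0.1425   0.5700]
(I − A)⁻¹ = adj(I−A) / det(I−A) ≈
  [   1.2559     0.0942     0.3768]
  [   0.9419     1.7373     0.2826]
  [   0.6436     0.2983     1.1931]
x = (I − A)⁻¹ d = adj(I−A)·d / det(I−A), with det(I−A) = 0.47775:
  x_T = (0.6000·35 + 0.0450·165 + 0.1800·110) / 0.47775 = 48.225 / 0.47775 ≈ 100.94
  x_O = (0.4500·35 + 0.8300·165 + 0.1350·110) / 0.47775 = 167.55 / 0.47775 ≈ 350.71
  x_C = (0.3075·35 + 0.1425·165 + 0.5700·110) / 0.47775 = 96.975 / 0.47775 ≈ 202.98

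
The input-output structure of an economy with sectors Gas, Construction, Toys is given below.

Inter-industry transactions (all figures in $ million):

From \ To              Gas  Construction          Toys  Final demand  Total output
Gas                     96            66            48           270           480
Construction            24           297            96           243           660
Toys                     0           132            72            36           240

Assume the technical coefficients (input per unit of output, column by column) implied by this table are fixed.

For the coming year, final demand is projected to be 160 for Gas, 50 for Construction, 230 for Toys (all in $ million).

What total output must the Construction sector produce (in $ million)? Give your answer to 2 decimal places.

x_C = 459.12

Technical coefficients a_ij = z_ij / X_j:
  a_GG = 96/480 = 0.20, a_CG = 24/480 = 0.05, a_TG = 0/480 = 0.00
  a_GC = 66/660 = 0.10, a_CC = 297/660 = 0.45, a_TC = 132/660 = 0.20
  a_GT = 48/240 = 0.20, a_CT = 96/240 = 0.40, a_TT = 72/240 = 0.30
I − A =
  [   0.80    -0.10    -0.20]
  [  -0.05     0.55    -0.40]
  [   0.00    -0.20     0.70]
Cofactors of I−A, C_ij = (−1)^(i+j)·(minor ij) (rows/columns in the sector order above):
  C_11 = (0.55)(0.70) − (-0.40)(-0.20) = 0.3050
  C_12 = −[(-0.05)(0.70) − (-0.40)(0.00)] = 0.0350
  C_13 = (-0.05)(-0.20) − (0.55)(0.00) = 0.0100
  C_21 = −[(-0.10)(0.70) − (-0.20)(-0.20)] = 0.1100
  C_22 = (0.80)(0.70) − (-0.20)(0.00) = 0.5600
  C_23 = −[(0.80)(-0.20) − (-0.10)(0.00)] = 0.1600
  C_31 = (-0.10)(-0.40) − (-0.20)(0.55) = 0.1500
  C_32 = −[(0.80)(-0.40) − (-0.20)(-0.05)] = 0.3300
  C_33 = (0.80)(0.55) − (-0.10)(-0.05) = 0.4350
det(I−A) = Σ_j (I−A)_1j·C_1j = (0.80)(0.3050) + (-0.10)(0.0350) + (-0.20)(0.0100) = 0.2385
adj(I−A) = Cᵀ =
  [ 0.3050   0.1100   0.1500]
  [ 0.0350   0.5600   0.3300]
  [ 0.0100   0.1600   0.4350]
(I − A)⁻¹ = adj(I−A) / det(I−A) ≈
  [   1.2788     0.4612     0.6289]
  [   0.1468     2.3480     1.3836]
  [   0.0419     0.6709     1.8239]
x = (I − A)⁻¹ d = adj(I−A)·d / det(I−A), with det(I−A) = 0.2385:
  x_G = (0.3050·160 + 0.1100·50 + 0.1500·230) / 0.2385 = 88.80 / 0.2385 ≈ 372.33
  x_C = (0.0350·160 + 0.5600·50 + 0.3300·230) / 0.2385 = 109.50 / 0.2385 ≈ 459.12
  x_T = (0.0100·160 + 0.1600·50 + 0.4350·230) / 0.2385 = 109.65 / 0.2385 ≈ 459.75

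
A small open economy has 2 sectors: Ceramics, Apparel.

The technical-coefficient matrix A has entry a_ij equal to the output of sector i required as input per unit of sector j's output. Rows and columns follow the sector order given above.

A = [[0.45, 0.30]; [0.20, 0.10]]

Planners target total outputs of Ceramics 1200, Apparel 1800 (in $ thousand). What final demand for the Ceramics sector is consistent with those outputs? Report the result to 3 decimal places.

d_1 = 120.000

I − A =
  [   0.55    -0.30]
  [  -0.20     0.90]
d = (I − A) x:
  d_1 = (+0.55)·1200 + (-0.30)·1800 = 120.000
  d_2 = (-0.20)·1200 + (+0.90)·1800 = 1380.000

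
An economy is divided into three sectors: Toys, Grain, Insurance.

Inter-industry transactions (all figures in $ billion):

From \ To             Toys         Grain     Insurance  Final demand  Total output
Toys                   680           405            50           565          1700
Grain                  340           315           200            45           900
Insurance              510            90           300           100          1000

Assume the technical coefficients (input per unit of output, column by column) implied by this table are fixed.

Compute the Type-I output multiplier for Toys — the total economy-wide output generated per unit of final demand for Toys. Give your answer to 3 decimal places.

Technical coefficients a_ij = z_ij / X_j:
  a_11 = 680/1700 = 0.40, a_21 = 340/1700 = 0.20, a_31 = 510/1700 = 0.30
  a_12 = 405/900 = 0.45, a_22 = 315/900 = 0.35, a_32 = 90/900 = 0.10
  a_13 = 50/1000 = 0.05, a_23 = 200/1000 = 0.20, a_33 = 300/1000 = 0.30
I − A =
  [   0.60    -0.45    -0.05]
  [  -0.20     0.65    -0.20]
  [  -0.30    -0.10     0.70]
Cofactors of I−A, C_ij = (−1)^(i+j)·(minor ij) (rows/columns in the sector order above):
  C_11 = (0.65)(0.70) − (-0.20)(-0.10) = 0.4350
  C_12 = −[(-0.20)(0.70) − (-0.20)(-0.30)] = 0.2000
  C_13 = (-0.20)(-0.10) − (0.65)(-0.30) = 0.2150
  C_21 = −[(-0.45)(0.70) − (-0.05)(-0.10)] = 0.3200
  C_22 = (0.60)(0.70) − (-0.05)(-0.30) = 0.4050
  C_23 = −[(0.60)(-0.10) − (-0.45)(-0.30)] = 0.1950
  C_31 = (-0.45)(-0.20) − (-0.05)(0.65) = 0.1225
  C_32 = −[(0.60)(-0.20) − (-0.05)(-0.20)] = 0.1300
  C_33 = (0.60)(0.65) − (-0.45)(-0.20) = 0.3000
det(I−A) = Σ_j (I−A)_1j·C_1j = (0.60)(0.4350) + (-0.45)(0.2000) + (-0.05)(0.2150) = 0.16025
adj(I−A) = Cᵀ =
  [ 0.4350   0.3200   0.1225]
  [ 0.2000   0.4050   0.1300]
  [ 0.2150   0.1950   0.3000]
(I − A)⁻¹ = adj(I−A) / det(I−A) ≈
  [   2.7145     1.9969     0.7644]
  [   1.2480     2.5273     0.8112]
  [   1.3417     1.2168     1.8721]
The output multiplier for sector j is the column-j sum of the Leontief inverse (I − A)⁻¹ = adj(I−A) / det(I−A).
Column 1 of adj(I−A): (0.4350, 0.2000, 0.2150); det(I−A) = 0.16025.
m_1 = (0.4350 + 0.2000 + 0.2150) / 0.16025 = 0.85 / 0.16025 ≈ 5.304.

m_1 = 5.304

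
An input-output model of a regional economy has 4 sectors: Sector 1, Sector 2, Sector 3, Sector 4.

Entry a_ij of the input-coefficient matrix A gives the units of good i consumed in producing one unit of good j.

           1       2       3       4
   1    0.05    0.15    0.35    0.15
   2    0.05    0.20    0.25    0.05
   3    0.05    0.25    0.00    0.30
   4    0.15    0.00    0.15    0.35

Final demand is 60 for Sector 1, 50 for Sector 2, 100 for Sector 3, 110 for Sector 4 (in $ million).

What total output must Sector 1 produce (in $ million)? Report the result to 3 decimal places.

x_1 = 219.275

I − A =
  [   0.95    -0.15    -0.35    -0.15]
  [  -0.05     0.80    -0.25    -0.05]
  [  -0.05    -0.25     1.00    -0.30]
  [  -0.15     0.00    -0.15     0.65]
Compute the cofactors C_ij = (−1)^(i+j)·(3×3 minor ij) of I−A; the adjugate is their transpose:
adj(I−A) = Cᵀ =
  [ 0.441500   0.153250   0.225500   0.217750]
  [ 0.057500   0.524000   0.171000   0.132500]
  [ 0.072000   0.160375   0.470000   0.245875]
  [ 0.118500   0.072375   0.160500   0.672875]
det(I−A) = Σ_j (I−A)_1j·C_1j = (0.95)(0.441500) + (-0.15)(0.057500) + (-0.35)(0.072000) + (-0.15)(0.118500) = 0.367825
(I − A)⁻¹ = adj(I−A) / det(I−A) ≈
  [   1.2003     0.4166     0.6131     0.5920]
  [   0.1563     1.4246     0.4649     0.3602]
  [   0.1957     0.4360     1.2778     0.6685]
  [   0.3222     0.1968     0.4363     1.8293]
x = (I − A)⁻¹ d = adj(I−A)·d / det(I−A), with det(I−A) = 0.367825:
  x_1 = (0.441500·60 + 0.153250·50 + 0.225500·100 + 0.217750·110) / 0.367825 = 80.655 / 0.367825 ≈ 219.275
  x_2 = (0.057500·60 + 0.524000·50 + 0.171000·100 + 0.132500·110) / 0.367825 = 61.325 / 0.367825 ≈ 166.723
  x_3 = (0.072000·60 + 0.160375·50 + 0.470000·100 + 0.245875·110) / 0.367825 = 86.385 / 0.367825 ≈ 234.854
  x_4 = (0.118500·60 + 0.072375·50 + 0.160500·100 + 0.672875·110) / 0.367825 = 100.795 / 0.367825 ≈ 274.030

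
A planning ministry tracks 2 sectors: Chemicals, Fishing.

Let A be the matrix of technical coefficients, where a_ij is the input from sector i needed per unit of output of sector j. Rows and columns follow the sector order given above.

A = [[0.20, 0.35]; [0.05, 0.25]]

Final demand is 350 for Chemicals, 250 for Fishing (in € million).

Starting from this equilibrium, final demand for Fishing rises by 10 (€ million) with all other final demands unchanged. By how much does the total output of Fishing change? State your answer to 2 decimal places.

Δx_2 = 13.73

I − A =
  [   0.80    -0.35]
  [  -0.05     0.75]
det(I−A) = (0.80)(0.75) − (-0.35)(-0.05) = 0.5825
adj(I−A) = [[0.75, 0.35], [0.05, 0.80]]
(I − A)⁻¹ = adj(I−A) / det(I−A) ≈
  [   1.2876     0.6009]
  [   0.0858     1.3734]
Δx = (I − A)⁻¹ Δd with Δd having +10 in the Fishing component and 0 elsewhere.
So Δx_2 = L_22 · (+10), where L_22 = adj(I−A)_22 / det(I−A) = 0.80 / 0.5825.
Δx_2 = 0.80 × (+10) / 0.5825 = 8.00 / 0.5825 ≈ 13.73.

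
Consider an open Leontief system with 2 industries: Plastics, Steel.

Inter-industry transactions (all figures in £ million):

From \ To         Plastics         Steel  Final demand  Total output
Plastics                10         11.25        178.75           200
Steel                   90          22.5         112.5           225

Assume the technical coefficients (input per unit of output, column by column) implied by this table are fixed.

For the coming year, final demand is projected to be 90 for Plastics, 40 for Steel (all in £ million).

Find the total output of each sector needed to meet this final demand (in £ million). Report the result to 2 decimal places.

x_1 = 99.70, x_2 = 94.29

Technical coefficients a_ij = z_ij / X_j:
  a_11 = 10/200 = 0.05, a_21 = 90/200 = 0.45
  a_12 = 11.25/225 = 0.05, a_22 = 22.5/225 = 0.10
I − A =
  [   0.95    -0.05]
  [  -0.45     0.90]
det(I−A) = (0.95)(0.90) − (-0.05)(-0.45) = 0.8325
adj(I−A) = [[0.90, 0.05], [0.45, 0.95]]
(I − A)⁻¹ = adj(I−A) / det(I−A) ≈
  [   1.0811     0.0601]
  [   0.5405     1.1411]
x = (I − A)⁻¹ d = adj(I−A)·d / det(I−A), with det(I−A) = 0.8325:
  x_1 = (0.90·90 + 0.05·40) / 0.8325 = 83.00 / 0.8325 ≈ 99.70
  x_2 = (0.45·90 + 0.95·40) / 0.8325 = 78.50 / 0.8325 ≈ 94.29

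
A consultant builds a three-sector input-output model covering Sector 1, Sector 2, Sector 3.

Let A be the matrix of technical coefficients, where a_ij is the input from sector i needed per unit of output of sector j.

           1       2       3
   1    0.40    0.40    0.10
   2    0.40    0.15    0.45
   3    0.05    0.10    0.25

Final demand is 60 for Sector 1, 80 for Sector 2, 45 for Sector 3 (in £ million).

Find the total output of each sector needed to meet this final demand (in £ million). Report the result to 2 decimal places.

I − A =
  [   0.60    -0.40    -0.10]
  [  -0.40     0.85    -0.45]
  [  -0.05    -0.10     0.75]
Cofactors of I−A, C_ij = (−1)^(i+j)·(minor ij) (rows/columns in the sector order above):
  C_11 = (0.85)(0.75) − (-0.45)(-0.10) = 0.5925
  C_12 = −[(-0.40)(0.75) − (-0.45)(-0.05)] = 0.3225
  C_13 = (-0.40)(-0.10) − (0.85)(-0.05) = 0.0825
  C_21 = −[(-0.40)(0.75) − (-0.10)(-0.10)] = 0.3100
  C_22 = (0.60)(0.75) − (-0.10)(-0.05) = 0.4450
  C_23 = −[(0.60)(-0.10) − (-0.40)(-0.05)] = 0.0800
  C_31 = (-0.40)(-0.45) − (-0.10)(0.85) = 0.2650
  C_32 = −[(0.60)(-0.45) − (-0.10)(-0.40)] = 0.3100
  C_33 = (0.60)(0.85) − (-0.40)(-0.40) = 0.3500
det(I−A) = Σ_j (I−A)_1j·C_1j = (0.60)(0.5925) + (-0.40)(0.3225) + (-0.10)(0.0825) = 0.21825
adj(I−A) = Cᵀ =
  [ 0.5925   0.3100   0.2650]
  [ 0.3225   0.4450   0.3100]
  [ 0.0825   0.0800   0.3500]
(I − A)⁻¹ = adj(I−A) / det(I−A) ≈
  [   2.7148     1.4204     1.2142]
  [   1.4777     2.0389     1.4204]
  [   0.3780     0.3666     1.6037]
x = (I − A)⁻¹ d = adj(I−A)·d / det(I−A), with det(I−A) = 0.21825:
  x_1 = (0.5925·60 + 0.3100·80 + 0.2650·45) / 0.21825 = 72.275 / 0.21825 ≈ 331.16
  x_2 = (0.3225·60 + 0.4450·80 + 0.3100·45) / 0.21825 = 68.90 / 0.21825 ≈ 315.69
  x_3 = (0.0825·60 + 0.0800·80 + 0.3500·45) / 0.21825 = 27.10 / 0.21825 ≈ 124.17

x_1 = 331.16, x_2 = 315.69, x_3 = 124.17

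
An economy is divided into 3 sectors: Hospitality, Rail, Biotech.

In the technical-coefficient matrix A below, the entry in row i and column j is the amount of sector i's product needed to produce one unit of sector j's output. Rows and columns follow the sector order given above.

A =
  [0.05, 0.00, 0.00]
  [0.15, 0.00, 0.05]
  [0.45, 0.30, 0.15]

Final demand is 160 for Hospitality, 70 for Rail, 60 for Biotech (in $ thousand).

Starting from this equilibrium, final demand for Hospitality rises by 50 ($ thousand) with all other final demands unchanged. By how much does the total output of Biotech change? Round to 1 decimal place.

Δx_B = 31.2

I − A =
  [   0.95     0.00     0.00]
  [  -0.15     1.00    -0.05]
  [  -0.45    -0.30     0.85]
Cofactors of I−A, C_ij = (−1)^(i+j)·(minor ij) (rows/columns in the sector order above):
  C_11 = (1.00)(0.85) − (-0.05)(-0.30) = 0.8350
  C_12 = −[(-0.15)(0.85) − (-0.05)(-0.45)] = 0.1500
  C_13 = (-0.15)(-0.30) − (1.00)(-0.45) = 0.4950
  C_21 = −[(0.00)(0.85) − (0.00)(-0.30)] = 0.0000
  C_22 = (0.95)(0.85) − (0.00)(-0.45) = 0.8075
  C_23 = −[(0.95)(-0.30) − (0.00)(-0.45)] = 0.2850
  C_31 = (0.00)(-0.05) − (0.00)(1.00) = 0.0000
  C_32 = −[(0.95)(-0.05) − (0.00)(-0.15)] = 0.0475
  C_33 = (0.95)(1.00) − (0.00)(-0.15) = 0.9500
det(I−A) = Σ_j (I−A)_1j·C_1j = (0.95)(0.8350) + (0.00)(0.1500) + (0.00)(0.4950) = 0.79325
adj(I−A) = Cᵀ =
  [ 0.8350   0.0000   0.0000]
  [ 0.1500   0.8075   0.0475]
  [ 0.4950   0.2850   0.9500]
(I − A)⁻¹ = adj(I−A) / det(I−A) ≈
  [   1.0526     0.0000     0.0000]
  [   0.1891     1.0180     0.0599]
  [   0.6240     0.3593     1.1976]
Δx = (I − A)⁻¹ Δd with Δd having +50 in the Hospitality component and 0 elsewhere.
So Δx_B = L_BH · (+50), where L_BH = adj(I−A)_BH / det(I−A) = 0.4950 / 0.79325.
Δx_B = 0.4950 × (+50) / 0.79325 = 24.75 / 0.79325 ≈ 31.2.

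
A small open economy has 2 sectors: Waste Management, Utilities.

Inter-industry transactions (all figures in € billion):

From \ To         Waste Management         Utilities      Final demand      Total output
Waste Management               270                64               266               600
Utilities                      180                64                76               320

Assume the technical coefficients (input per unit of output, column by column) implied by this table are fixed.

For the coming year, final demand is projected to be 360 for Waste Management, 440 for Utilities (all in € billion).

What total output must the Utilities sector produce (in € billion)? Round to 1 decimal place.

x_2 = 921.1

Technical coefficients a_ij = z_ij / X_j:
  a_11 = 270/600 = 0.45, a_21 = 180/600 = 0.30
  a_12 = 64/320 = 0.20, a_22 = 64/320 = 0.20
I − A =
  [   0.55    -0.20]
  [  -0.30     0.80]
det(I−A) = (0.55)(0.80) − (-0.20)(-0.30) = 0.3800
adj(I−A) = [[0.80, 0.20], [0.30, 0.55]]
(I − A)⁻¹ = adj(I−A) / det(I−A) ≈
  [   2.1053     0.5263]
  [   0.7895     1.4474]
x = (I − A)⁻¹ d = adj(I−A)·d / det(I−A), with det(I−A) = 0.3800:
  x_1 = (0.80·360 + 0.20·440) / 0.3800 = 376.00 / 0.3800 ≈ 989.5
  x_2 = (0.30·360 + 0.55·440) / 0.3800 = 350.00 / 0.3800 ≈ 921.1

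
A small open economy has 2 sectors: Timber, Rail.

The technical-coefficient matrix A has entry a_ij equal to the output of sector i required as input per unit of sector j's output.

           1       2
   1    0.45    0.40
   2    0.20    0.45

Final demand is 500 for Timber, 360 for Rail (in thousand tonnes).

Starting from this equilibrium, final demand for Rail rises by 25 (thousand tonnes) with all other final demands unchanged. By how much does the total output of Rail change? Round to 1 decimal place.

Δx_2 = 61.8

I − A =
  [   0.55    -0.40]
  [  -0.20     0.55]
det(I−A) = (0.55)(0.55) − (-0.40)(-0.20) = 0.2225
adj(I−A) = [[0.55, 0.40], [0.20, 0.55]]
(I − A)⁻¹ = adj(I−A) / det(I−A) ≈
  [   2.4719     1.7978]
  [   0.8989     2.4719]
Δx = (I − A)⁻¹ Δd with Δd having +25 in the Rail component and 0 elsewhere.
So Δx_2 = L_22 · (+25), where L_22 = adj(I−A)_22 / det(I−A) = 0.55 / 0.2225.
Δx_2 = 0.55 × (+25) / 0.2225 = 13.75 / 0.2225 ≈ 61.8.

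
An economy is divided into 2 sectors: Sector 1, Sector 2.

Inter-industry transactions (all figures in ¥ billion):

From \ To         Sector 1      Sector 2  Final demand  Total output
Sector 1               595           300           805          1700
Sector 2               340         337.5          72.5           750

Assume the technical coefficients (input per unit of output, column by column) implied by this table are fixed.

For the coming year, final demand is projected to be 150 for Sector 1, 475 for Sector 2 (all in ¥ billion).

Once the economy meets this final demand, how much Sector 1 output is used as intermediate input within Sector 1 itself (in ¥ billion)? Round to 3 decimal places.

Technical coefficients a_ij = z_ij / X_j:
  a_11 = 595/1700 = 0.35, a_21 = 340/1700 = 0.20
  a_12 = 300/750 = 0.40, a_22 = 337.5/750 = 0.45
I − A =
  [   0.65    -0.40]
  [  -0.20     0.55]
det(I−A) = (0.65)(0.55) − (-0.40)(-0.20) = 0.2775
adj(I−A) = [[0.55, 0.40], [0.20, 0.65]]
(I − A)⁻¹ = adj(I−A) / det(I−A) ≈
  [   1.9820     1.4414]
  [   0.7207     2.3423]
First solve x = (I − A)⁻¹ d = adj(I−A)·d / det(I−A); in particular x_1 = (0.55·150 + 0.40·475) / 0.2775 = 272.50 / 0.2775 ≈ 981.98198.
Intermediate flow from 1 to 1: z_11 = a_11 · x_1 = 0.35 × 272.50 / 0.2775 = 95.375 / 0.2775 ≈ 343.694.

z_11 = 343.694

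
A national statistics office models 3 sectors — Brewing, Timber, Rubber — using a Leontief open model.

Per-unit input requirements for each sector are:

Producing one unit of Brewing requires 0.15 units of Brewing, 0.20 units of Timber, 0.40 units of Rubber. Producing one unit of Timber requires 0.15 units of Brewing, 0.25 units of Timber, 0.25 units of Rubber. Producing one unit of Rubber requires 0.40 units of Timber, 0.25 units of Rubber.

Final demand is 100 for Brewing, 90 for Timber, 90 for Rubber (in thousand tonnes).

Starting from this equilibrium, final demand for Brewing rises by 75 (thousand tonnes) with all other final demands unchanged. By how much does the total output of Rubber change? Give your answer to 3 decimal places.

Δx_R = 75.730

I − A =
  [   0.85    -0.15     0.00]
  [  -0.20     0.75    -0.40]
  [  -0.40    -0.25     0.75]
Cofactors of I−A, C_ij = (−1)^(i+j)·(minor ij) (rows/columns in the sector order above):
  C_11 = (0.75)(0.75) − (-0.40)(-0.25) = 0.4625
  C_12 = −[(-0.20)(0.75) − (-0.40)(-0.40)] = 0.3100
  C_13 = (-0.20)(-0.25) − (0.75)(-0.40) = 0.3500
  C_21 = −[(-0.15)(0.75) − (0.00)(-0.25)] = 0.1125
  C_22 = (0.85)(0.75) − (0.00)(-0.40) = 0.6375
  C_23 = −[(0.85)(-0.25) − (-0.15)(-0.40)] = 0.2725
  C_31 = (-0.15)(-0.40) − (0.00)(0.75) = 0.0600
  C_32 = −[(0.85)(-0.40) − (0.00)(-0.20)] = 0.3400
  C_33 = (0.85)(0.75) − (-0.15)(-0.20) = 0.6075
det(I−A) = Σ_j (I−A)_1j·C_1j = (0.85)(0.4625) + (-0.15)(0.3100) + (0.00)(0.3500) = 0.346625
adj(I−A) = Cᵀ =
  [ 0.4625   0.1125   0.0600]
  [ 0.3100   0.6375   0.3400]
  [ 0.3500   0.2725   0.6075]
(I − A)⁻¹ = adj(I−A) / det(I−A) ≈
  [   1.3343     0.3246     0.1731]
  [   0.8943     1.8392     0.9809]
  [   1.0097     0.7862     1.7526]
Δx = (I − A)⁻¹ Δd with Δd having +75 in the Brewing component and 0 elsewhere.
So Δx_R = L_RB · (+75), where L_RB = adj(I−A)_RB / det(I−A) = 0.3500 / 0.346625.
Δx_R = 0.3500 × (+75) / 0.346625 = 26.25 / 0.346625 ≈ 75.730.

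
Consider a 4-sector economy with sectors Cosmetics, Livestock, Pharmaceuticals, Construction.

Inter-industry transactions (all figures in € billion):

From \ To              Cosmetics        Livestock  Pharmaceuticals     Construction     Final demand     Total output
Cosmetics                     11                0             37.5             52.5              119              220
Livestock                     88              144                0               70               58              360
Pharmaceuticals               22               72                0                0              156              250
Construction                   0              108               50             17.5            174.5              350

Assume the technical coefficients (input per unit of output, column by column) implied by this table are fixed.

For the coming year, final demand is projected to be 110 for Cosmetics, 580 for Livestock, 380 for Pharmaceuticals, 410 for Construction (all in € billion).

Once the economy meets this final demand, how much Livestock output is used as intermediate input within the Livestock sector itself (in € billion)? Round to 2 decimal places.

Technical coefficients a_ij = z_ij / X_j:
  a_11 = 11/220 = 0.05, a_21 = 88/220 = 0.40, a_31 = 22/220 = 0.10, a_41 = 0/220 = 0.00
  a_12 = 0/360 = 0.00, a_22 = 144/360 = 0.40, a_32 = 72/360 = 0.20, a_42 = 108/360 = 0.30
  a_13 = 37.5/250 = 0.15, a_23 = 0/250 = 0.00, a_33 = 0/250 = 0.00, a_43 = 50/250 = 0.20
  a_14 = 52.5/350 = 0.15, a_24 = 70/350 = 0.20, a_34 = 0/350 = 0.00, a_44 = 17.5/350 = 0.05
I − A =
  [   0.95     0.00    -0.15    -0.15]
  [  -0.40     0.60     0.00    -0.20]
  [  -0.10    -0.20     1.00     0.00]
  [   0.00    -0.30    -0.20     0.95]
Compute the cofactors C_ij = (−1)^(i+j)·(3×3 minor ij) of I−A; the adjugate is their transpose:
adj(I−A) = Cᵀ =
  [ 0.50200   0.07950   0.09450   0.09600]
  [ 0.38400   0.88525   0.10700   0.24700]
  [ 0.12700   0.18500   0.46650   0.05900]
  [ 0.14800   0.31850   0.13200   0.54900]
det(I−A) = Σ_j (I−A)_1j·C_1j = (0.95)(0.50200) + (0.00)(0.38400) + (-0.15)(0.12700) + (-0.15)(0.14800) = 0.43565
(I − A)⁻¹ = adj(I−A) / det(I−A) ≈
  [   1.1523     0.1825     0.2169     0.2204]
  [   0.8814     2.0320     0.2456     0.5670]
  [   0.2915     0.4247     1.0708     0.1354]
  [   0.3397     0.7311     0.3030     1.2602]
First solve x = (I − A)⁻¹ d = adj(I−A)·d / det(I−A); in particular x_2 = (0.38400·110 + 0.88525·580 + 0.10700·380 + 0.24700·410) / 0.43565 = 697.615 / 0.43565 ≈ 1601.3199.
Intermediate flow from 2 to 2: z_22 = a_22 · x_2 = 0.40 × 697.615 / 0.43565 = 279.046 / 0.43565 ≈ 640.53.

z_22 = 640.53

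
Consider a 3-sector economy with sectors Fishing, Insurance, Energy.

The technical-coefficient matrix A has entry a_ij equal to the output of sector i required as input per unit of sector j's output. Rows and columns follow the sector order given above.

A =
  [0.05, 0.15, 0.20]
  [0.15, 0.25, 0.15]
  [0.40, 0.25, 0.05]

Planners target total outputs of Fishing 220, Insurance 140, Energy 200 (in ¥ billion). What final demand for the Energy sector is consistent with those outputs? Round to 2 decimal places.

I − A =
  [   0.95    -0.15    -0.20]
  [  -0.15     0.75    -0.15]
  [  -0.40    -0.25     0.95]
d = (I − A) x:
  d_1 = (+0.95)·220 + (-0.15)·140 + (-0.20)·200 = 148.00
  d_2 = (-0.15)·220 + (+0.75)·140 + (-0.15)·200 = 42.00
  d_3 = (-0.40)·220 + (-0.25)·140 + (+0.95)·200 = 67.00

d_3 = 67.00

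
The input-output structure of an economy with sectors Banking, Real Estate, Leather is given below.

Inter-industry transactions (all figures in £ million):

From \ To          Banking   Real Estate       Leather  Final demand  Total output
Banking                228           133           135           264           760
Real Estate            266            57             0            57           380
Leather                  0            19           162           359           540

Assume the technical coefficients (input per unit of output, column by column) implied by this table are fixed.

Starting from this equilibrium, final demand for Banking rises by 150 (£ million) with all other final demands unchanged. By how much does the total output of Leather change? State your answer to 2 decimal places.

Technical coefficients a_ij = z_ij / X_j:
  a_11 = 228/760 = 0.30, a_21 = 266/760 = 0.35, a_31 = 0/760 = 0.00
  a_12 = 133/380 = 0.35, a_22 = 57/380 = 0.15, a_32 = 19/380 = 0.05
  a_13 = 135/540 = 0.25, a_23 = 0/540 = 0.00, a_33 = 162/540 = 0.30
I − A =
  [   0.70    -0.35    -0.25]
  [  -0.35     0.85     0.00]
  [   0.00    -0.05     0.70]
Cofactors of I−A, C_ij = (−1)^(i+j)·(minor ij) (rows/columns in the sector order above):
  C_11 = (0.85)(0.70) − (0.00)(-0.05) = 0.5950
  C_12 = −[(-0.35)(0.70) − (0.00)(0.00)] = 0.2450
  C_13 = (-0.35)(-0.05) − (0.85)(0.00) = 0.0175
  C_21 = −[(-0.35)(0.70) − (-0.25)(-0.05)] = 0.2575
  C_22 = (0.70)(0.70) − (-0.25)(0.00) = 0.4900
  C_23 = −[(0.70)(-0.05) − (-0.35)(0.00)] = 0.0350
  C_31 = (-0.35)(0.00) − (-0.25)(0.85) = 0.2125
  C_32 = −[(0.70)(0.00) − (-0.25)(-0.35)] = 0.0875
  C_33 = (0.70)(0.85) − (-0.35)(-0.35) = 0.4725
det(I−A) = Σ_j (I−A)_1j·C_1j = (0.70)(0.5950) + (-0.35)(0.2450) + (-0.25)(0.0175) = 0.326375
adj(I−A) = Cᵀ =
  [ 0.5950   0.2575   0.2125]
  [ 0.2450   0.4900   0.0875]
  [ 0.0175   0.0350   0.4725]
(I − A)⁻¹ = adj(I−A) / det(I−A) ≈
  [   1.8231     0.7890     0.6511]
  [   0.7507     1.5013     0.2681]
  [   0.0536     0.1072     1.4477]
Δx = (I − A)⁻¹ Δd with Δd having +150 in the Banking component and 0 elsewhere.
So Δx_3 = L_31 · (+150), where L_31 = adj(I−A)_31 / det(I−A) = 0.0175 / 0.326375.
Δx_3 = 0.0175 × (+150) / 0.326375 = 2.625 / 0.326375 ≈ 8.04.

Δx_3 = 8.04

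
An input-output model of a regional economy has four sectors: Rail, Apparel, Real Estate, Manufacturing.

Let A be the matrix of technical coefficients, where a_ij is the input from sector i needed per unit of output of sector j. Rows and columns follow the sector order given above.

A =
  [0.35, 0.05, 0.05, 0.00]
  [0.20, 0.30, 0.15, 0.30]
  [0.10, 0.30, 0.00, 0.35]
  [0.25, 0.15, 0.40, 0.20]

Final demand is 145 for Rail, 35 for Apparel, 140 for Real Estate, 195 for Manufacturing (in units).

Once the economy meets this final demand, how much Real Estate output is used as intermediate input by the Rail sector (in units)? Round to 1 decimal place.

I − A =
  [   0.65    -0.05    -0.05     0.00]
  [  -0.20     0.70    -0.15    -0.30]
  [  -0.10    -0.30     1.00    -0.35]
  [  -0.25    -0.15    -0.40     0.80]
Compute the cofactors C_ij = (−1)^(i+j)·(3×3 minor ij) of I−A; the adjugate is their transpose:
adj(I−A) = Cᵀ =
  [ 0.337125   0.047625   0.037750   0.034375]
  [ 0.244125   0.420625   0.167750   0.231125]
  [ 0.193750   0.198500   0.323000   0.215750]
  [ 0.248000   0.193000   0.204750   0.408500]
det(I−A) = Σ_j (I−A)_1j·C_1j = (0.65)(0.337125) + (-0.05)(0.244125) + (-0.05)(0.193750) + (0.00)(0.248000) = 0.1972375
(I − A)⁻¹ = adj(I−A) / det(I−A) ≈
  [   1.7092     0.2415     0.1914     0.1743]
  [   1.2377     2.1326     0.8505     1.1718]
  [   0.9823     1.0064     1.6376     1.0939]
  [   1.2574     0.9785     1.0381     2.0711]
First solve x = (I − A)⁻¹ d = adj(I−A)·d / det(I−A); in particular x_1 = (0.337125·145 + 0.047625·35 + 0.037750·140 + 0.034375·195) / 0.1972375 = 62.538125 / 0.1972375 ≈ 317.070.
Intermediate flow from 3 to 1: z_31 = a_31 · x_1 = 0.10 × 62.538125 / 0.1972375 = 6.2538125 / 0.1972375 ≈ 31.7.

z_31 = 31.7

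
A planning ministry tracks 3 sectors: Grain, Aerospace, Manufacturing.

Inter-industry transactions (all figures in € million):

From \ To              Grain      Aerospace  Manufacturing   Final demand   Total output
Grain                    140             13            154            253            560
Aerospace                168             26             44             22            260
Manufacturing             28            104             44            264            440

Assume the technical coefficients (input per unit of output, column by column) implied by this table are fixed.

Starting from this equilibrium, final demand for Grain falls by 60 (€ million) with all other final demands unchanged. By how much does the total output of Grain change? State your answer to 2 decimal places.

Δx_1 = -91.30

Technical coefficients a_ij = z_ij / X_j:
  a_11 = 140/560 = 0.25, a_21 = 168/560 = 0.30, a_31 = 28/560 = 0.05
  a_12 = 13/260 = 0.05, a_22 = 26/260 = 0.10, a_32 = 104/260 = 0.40
  a_13 = 154/440 = 0.35, a_23 = 44/440 = 0.10, a_33 = 44/440 = 0.10
I − A =
  [   0.75    -0.05    -0.35]
  [  -0.30     0.90    -0.10]
  [  -0.05    -0.40     0.90]
Cofactors of I−A, C_ij = (−1)^(i+j)·(minor ij) (rows/columns in the sector order above):
  C_11 = (0.90)(0.90) − (-0.10)(-0.40) = 0.7700
  C_12 = −[(-0.30)(0.90) − (-0.10)(-0.05)] = 0.2750
  C_13 = (-0.30)(-0.40) − (0.90)(-0.05) = 0.1650
  C_21 = −[(-0.05)(0.90) − (-0.35)(-0.40)] = 0.1850
  C_22 = (0.75)(0.90) − (-0.35)(-0.05) = 0.6575
  C_23 = −[(0.75)(-0.40) − (-0.05)(-0.05)] = 0.3025
  C_31 = (-0.05)(-0.10) − (-0.35)(0.90) = 0.3200
  C_32 = −[(0.75)(-0.10) − (-0.35)(-0.30)] = 0.1800
  C_33 = (0.75)(0.90) − (-0.05)(-0.30) = 0.6600
det(I−A) = Σ_j (I−A)_1j·C_1j = (0.75)(0.7700) + (-0.05)(0.2750) + (-0.35)(0.1650) = 0.5060
adj(I−A) = Cᵀ =
  [ 0.7700   0.1850   0.3200]
  [ 0.2750   0.6575   0.1800]
  [ 0.1650   0.3025   0.6600]
(I − A)⁻¹ = adj(I−A) / det(I−A) ≈
  [   1.5217     0.3656     0.6324]
  [   0.5435     1.2994     0.3557]
  [   0.3261     0.5978     1.3043]
Δx = (I − A)⁻¹ Δd with Δd having -60 in the Grain component and 0 elsewhere.
So Δx_1 = L_11 · (-60), where L_11 = adj(I−A)_11 / det(I−A) = 0.7700 / 0.5060.
Δx_1 = 0.7700 × (-60) / 0.5060 = -46.20 / 0.5060 ≈ -91.30.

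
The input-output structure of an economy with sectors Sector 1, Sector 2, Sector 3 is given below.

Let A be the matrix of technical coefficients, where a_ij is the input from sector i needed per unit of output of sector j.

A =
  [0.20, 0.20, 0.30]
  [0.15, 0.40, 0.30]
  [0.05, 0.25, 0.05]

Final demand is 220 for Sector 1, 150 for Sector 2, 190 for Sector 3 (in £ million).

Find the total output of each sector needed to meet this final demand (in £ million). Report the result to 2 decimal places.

x_1 = 564.27, x_2 = 582.57, x_3 = 383.01

I − A =
  [   0.80    -0.20    -0.30]
  [  -0.15     0.60    -0.30]
  [  -0.05    -0.25     0.95]
Cofactors of I−A, C_ij = (−1)^(i+j)·(minor ij) (rows/columns in the sector order above):
  C_11 = (0.60)(0.95) − (-0.30)(-0.25) = 0.4950
  C_12 = −[(-0.15)(0.95) − (-0.30)(-0.05)] = 0.1575
  C_13 = (-0.15)(-0.25) − (0.60)(-0.05) = 0.0675
  C_21 = −[(-0.20)(0.95) − (-0.30)(-0.25)] = 0.2650
  C_22 = (0.80)(0.95) − (-0.30)(-0.05) = 0.7450
  C_23 = −[(0.80)(-0.25) − (-0.20)(-0.05)] = 0.2100
  C_31 = (-0.20)(-0.30) − (-0.30)(0.60) = 0.2400
  C_32 = −[(0.80)(-0.30) − (-0.30)(-0.15)] = 0.2850
  C_33 = (0.80)(0.60) − (-0.20)(-0.15) = 0.4500
det(I−A) = Σ_j (I−A)_1j·C_1j = (0.80)(0.4950) + (-0.20)(0.1575) + (-0.30)(0.0675) = 0.34425
adj(I−A) = Cᵀ =
  [ 0.4950   0.2650   0.2400]
  [ 0.1575   0.7450   0.2850]
  [ 0.0675   0.2100   0.4500]
(I − A)⁻¹ = adj(I−A) / det(I−A) ≈
  [   1.4379     0.7698     0.6972]
  [   0.4575     2.1641     0.8279]
  [   0.1961     0.6100     1.3072]
x = (I − A)⁻¹ d = adj(I−A)·d / det(I−A), with det(I−A) = 0.34425:
  x_1 = (0.4950·220 + 0.2650·150 + 0.2400·190) / 0.34425 = 194.25 / 0.34425 ≈ 564.27
  x_2 = (0.1575·220 + 0.7450·150 + 0.2850·190) / 0.34425 = 200.55 / 0.34425 ≈ 582.57
  x_3 = (0.0675·220 + 0.2100·150 + 0.4500·190) / 0.34425 = 131.85 / 0.34425 ≈ 383.01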